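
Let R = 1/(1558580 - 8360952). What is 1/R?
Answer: -6802372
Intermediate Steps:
R = -1/6802372 (R = 1/(-6802372) = -1/6802372 ≈ -1.4701e-7)
1/R = 1/(-1/6802372) = -6802372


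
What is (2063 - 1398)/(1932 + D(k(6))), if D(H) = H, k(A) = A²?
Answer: 665/1968 ≈ 0.33791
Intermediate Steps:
(2063 - 1398)/(1932 + D(k(6))) = (2063 - 1398)/(1932 + 6²) = 665/(1932 + 36) = 665/1968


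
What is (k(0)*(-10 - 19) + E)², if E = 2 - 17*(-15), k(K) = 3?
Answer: 28900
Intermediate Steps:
E = 257 (E = 2 + 255 = 257)
(k(0)*(-10 - 19) + E)² = (3*(-10 - 19) + 257)² = (3*(-29) + 257)² = (-87 + 257)² = 170² = 28900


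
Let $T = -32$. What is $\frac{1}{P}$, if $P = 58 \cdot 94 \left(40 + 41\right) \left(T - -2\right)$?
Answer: $- \frac{1}{13248360} \approx -7.5481 \cdot 10^{-8}$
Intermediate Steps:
$P = -13248360$ ($P = 58 \cdot 94 \left(40 + 41\right) \left(-32 - -2\right) = 5452 \cdot 81 \left(-32 + 2\right) = 5452 \cdot 81 \left(-30\right) = 5452 \left(-2430\right) = -13248360$)
$\frac{1}{P} = \frac{1}{-13248360} = - \frac{1}{13248360}$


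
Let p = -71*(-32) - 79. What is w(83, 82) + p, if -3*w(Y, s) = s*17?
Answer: 5185/3 ≈ 1728.3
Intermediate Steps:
w(Y, s) = -17*s/3 (w(Y, s) = -s*17/3 = -17*s/3)
p = 2193 (p = 2272 - 79 = 2193)
w(83, 82) + p = -17/3*82 + 2193 = -1394/3 + 2193 = 5185/3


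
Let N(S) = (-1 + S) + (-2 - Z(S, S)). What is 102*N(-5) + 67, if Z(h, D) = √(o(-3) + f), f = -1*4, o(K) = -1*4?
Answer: -749 - 204*I*√2 ≈ -749.0 - 288.5*I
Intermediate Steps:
o(K) = -4
f = -4
Z(h, D) = 2*I*√2 (Z(h, D) = √(-4 - 4) = √(-8) = 2*I*√2)
N(S) = -3 + S - 2*I*√2 (N(S) = (-1 + S) + (-2 - 2*I*√2) = -3 + S - 2*I*√2)
102*N(-5) + 67 = 102*(-3 - 5 - 2*I*√2) + 67 = 102*(-8 - 2*I*√2) + 67 = (-816 - 204*I*√2) + 67 = -749 - 204*I*√2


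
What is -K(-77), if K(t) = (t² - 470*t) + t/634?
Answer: -26703369/634 ≈ -42119.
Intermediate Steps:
K(t) = t² - 297979*t/634 (K(t) = (t² - 470*t) + t*(1/634) = (t² - 470*t) + t/634 = t² - 297979*t/634)
-K(-77) = -(-77)*(-297979 + 634*(-77))/634 = -(-77)*(-297979 - 48818)/634 = -(-77)*(-346797)/634 = -1*26703369/634 = -26703369/634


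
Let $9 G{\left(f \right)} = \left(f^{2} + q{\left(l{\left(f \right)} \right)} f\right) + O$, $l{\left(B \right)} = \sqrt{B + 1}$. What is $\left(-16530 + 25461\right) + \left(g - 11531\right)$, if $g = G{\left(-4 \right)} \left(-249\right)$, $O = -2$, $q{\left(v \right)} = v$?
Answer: $- \frac{8962}{3} + \frac{332 i \sqrt{3}}{3} \approx -2987.3 + 191.68 i$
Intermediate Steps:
$l{\left(B \right)} = \sqrt{1 + B}$
$G{\left(f \right)} = - \frac{2}{9} + \frac{f^{2}}{9} + \frac{f \sqrt{1 + f}}{9}$ ($G{\left(f \right)} = \frac{\left(f^{2} + \sqrt{1 + f} f\right) - 2}{9} = \frac{\left(f^{2} + f \sqrt{1 + f}\right) - 2}{9} = \frac{-2 + f^{2} + f \sqrt{1 + f}}{9} = - \frac{2}{9} + \frac{f^{2}}{9} + \frac{f \sqrt{1 + f}}{9}$)
$g = - \frac{1162}{3} + \frac{332 i \sqrt{3}}{3}$ ($g = \left(- \frac{2}{9} + \frac{\left(-4\right)^{2}}{9} + \frac{1}{9} \left(-4\right) \sqrt{1 - 4}\right) \left(-249\right) = \left(- \frac{2}{9} + \frac{1}{9} \cdot 16 + \frac{1}{9} \left(-4\right) \sqrt{-3}\right) \left(-249\right) = \left(- \frac{2}{9} + \frac{16}{9} + \frac{1}{9} \left(-4\right) i \sqrt{3}\right) \left(-249\right) = \left(- \frac{2}{9} + \frac{16}{9} - \frac{4 i \sqrt{3}}{9}\right) \left(-249\right) = \left(\frac{14}{9} - \frac{4 i \sqrt{3}}{9}\right) \left(-249\right) = - \frac{1162}{3} + \frac{332 i \sqrt{3}}{3} \approx -387.33 + 191.68 i$)
$\left(-16530 + 25461\right) + \left(g - 11531\right) = \left(-16530 + 25461\right) - \left(\frac{35755}{3} - \frac{332 i \sqrt{3}}{3}\right) = 8931 - \left(\frac{35755}{3} - \frac{332 i \sqrt{3}}{3}\right) = - \frac{8962}{3} + \frac{332 i \sqrt{3}}{3}$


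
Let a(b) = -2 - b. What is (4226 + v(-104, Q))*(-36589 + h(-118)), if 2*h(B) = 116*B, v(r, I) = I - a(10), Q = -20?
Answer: -183200394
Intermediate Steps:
v(r, I) = 12 + I (v(r, I) = I - (-2 - 1*10) = I - (-2 - 10) = I - 1*(-12) = I + 12 = 12 + I)
h(B) = 58*B (h(B) = (116*B)/2 = 58*B)
(4226 + v(-104, Q))*(-36589 + h(-118)) = (4226 + (12 - 20))*(-36589 + 58*(-118)) = (4226 - 8)*(-36589 - 6844) = 4218*(-43433) = -183200394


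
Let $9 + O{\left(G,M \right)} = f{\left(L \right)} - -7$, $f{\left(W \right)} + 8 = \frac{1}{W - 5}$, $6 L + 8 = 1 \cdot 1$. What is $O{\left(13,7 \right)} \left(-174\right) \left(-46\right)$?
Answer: $- \frac{3009504}{37} \approx -81338.0$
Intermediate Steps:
$L = - \frac{7}{6}$ ($L = - \frac{4}{3} + \frac{1 \cdot 1}{6} = - \frac{4}{3} + \frac{1}{6} \cdot 1 = - \frac{4}{3} + \frac{1}{6} = - \frac{7}{6} \approx -1.1667$)
$f{\left(W \right)} = -8 + \frac{1}{-5 + W}$ ($f{\left(W \right)} = -8 + \frac{1}{W - 5} = -8 + \frac{1}{-5 + W}$)
$O{\left(G,M \right)} = - \frac{376}{37}$ ($O{\left(G,M \right)} = -9 + \left(\frac{41 - - \frac{28}{3}}{-5 - \frac{7}{6}} - -7\right) = -9 + \left(\frac{41 + \frac{28}{3}}{- \frac{37}{6}} + 7\right) = -9 + \left(\left(- \frac{6}{37}\right) \frac{151}{3} + 7\right) = -9 + \left(- \frac{302}{37} + 7\right) = -9 - \frac{43}{37} = - \frac{376}{37}$)
$O{\left(13,7 \right)} \left(-174\right) \left(-46\right) = \left(- \frac{376}{37}\right) \left(-174\right) \left(-46\right) = \frac{65424}{37} \left(-46\right) = - \frac{3009504}{37}$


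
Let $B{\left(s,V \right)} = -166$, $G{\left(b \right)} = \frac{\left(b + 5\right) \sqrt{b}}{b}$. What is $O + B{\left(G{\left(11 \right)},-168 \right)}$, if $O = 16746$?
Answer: $16580$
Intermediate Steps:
$G{\left(b \right)} = \frac{5 + b}{\sqrt{b}}$ ($G{\left(b \right)} = \frac{\left(5 + b\right) \sqrt{b}}{b} = \frac{\sqrt{b} \left(5 + b\right)}{b} = \frac{5 + b}{\sqrt{b}}$)
$O + B{\left(G{\left(11 \right)},-168 \right)} = 16746 - 166 = 16580$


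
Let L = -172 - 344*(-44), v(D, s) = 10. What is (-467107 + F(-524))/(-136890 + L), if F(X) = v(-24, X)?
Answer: 155699/40642 ≈ 3.8310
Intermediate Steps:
F(X) = 10
L = 14964 (L = -172 + 15136 = 14964)
(-467107 + F(-524))/(-136890 + L) = (-467107 + 10)/(-136890 + 14964) = -467097/(-121926) = -467097*(-1/121926) = 155699/40642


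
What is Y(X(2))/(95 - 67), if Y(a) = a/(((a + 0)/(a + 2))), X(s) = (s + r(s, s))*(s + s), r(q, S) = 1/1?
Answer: 1/2 ≈ 0.50000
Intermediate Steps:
r(q, S) = 1
X(s) = 2*s*(1 + s) (X(s) = (s + 1)*(s + s) = (1 + s)*(2*s) = 2*s*(1 + s))
Y(a) = 2 + a (Y(a) = a/((a/(2 + a))) = a*((2 + a)/a) = 2 + a)
Y(X(2))/(95 - 67) = (2 + 2*2*(1 + 2))/(95 - 67) = (2 + 2*2*3)/28 = (2 + 12)/28 = (1/28)*14 = 1/2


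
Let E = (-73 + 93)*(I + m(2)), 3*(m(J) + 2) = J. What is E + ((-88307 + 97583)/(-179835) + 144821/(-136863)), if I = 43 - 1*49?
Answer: -1212394847041/8204252535 ≈ -147.78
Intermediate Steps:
I = -6 (I = 43 - 49 = -6)
m(J) = -2 + J/3
E = -440/3 (E = (-73 + 93)*(-6 + (-2 + (⅓)*2)) = 20*(-6 + (-2 + ⅔)) = 20*(-6 - 4/3) = 20*(-22/3) = -440/3 ≈ -146.67)
E + ((-88307 + 97583)/(-179835) + 144821/(-136863)) = -440/3 + ((-88307 + 97583)/(-179835) + 144821/(-136863)) = -440/3 + (9276*(-1/179835) + 144821*(-1/136863)) = -440/3 + (-3092/59945 - 144821/136863) = -440/3 - 9104475241/8204252535 = -1212394847041/8204252535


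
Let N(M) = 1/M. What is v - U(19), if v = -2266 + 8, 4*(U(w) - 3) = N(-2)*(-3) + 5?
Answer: -18101/8 ≈ -2262.6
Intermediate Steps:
U(w) = 37/8 (U(w) = 3 + (-3/(-2) + 5)/4 = 3 + (-1/2*(-3) + 5)/4 = 3 + (3/2 + 5)/4 = 3 + (1/4)*(13/2) = 3 + 13/8 = 37/8)
v = -2258
v - U(19) = -2258 - 1*37/8 = -2258 - 37/8 = -18101/8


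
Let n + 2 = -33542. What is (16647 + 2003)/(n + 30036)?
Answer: -9325/1754 ≈ -5.3164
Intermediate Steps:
n = -33544 (n = -2 - 33542 = -33544)
(16647 + 2003)/(n + 30036) = (16647 + 2003)/(-33544 + 30036) = 18650/(-3508) = 18650*(-1/3508) = -9325/1754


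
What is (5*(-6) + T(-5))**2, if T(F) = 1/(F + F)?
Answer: 90601/100 ≈ 906.01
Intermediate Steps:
T(F) = 1/(2*F)
(5*(-6) + T(-5))**2 = (5*(-6) + (1/2)/(-5))**2 = (-30 + (1/2)*(-1/5))**2 = (-30 - 1/10)**2 = (-301/10)**2 = 90601/100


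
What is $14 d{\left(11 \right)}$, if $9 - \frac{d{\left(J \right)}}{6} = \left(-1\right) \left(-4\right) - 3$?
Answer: $672$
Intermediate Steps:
$d{\left(J \right)} = 48$ ($d{\left(J \right)} = 54 - 6 \left(\left(-1\right) \left(-4\right) - 3\right) = 54 - 6 \left(4 - 3\right) = 54 - 6 = 48$)
$14 d{\left(11 \right)} = 14 \cdot 48 = 672$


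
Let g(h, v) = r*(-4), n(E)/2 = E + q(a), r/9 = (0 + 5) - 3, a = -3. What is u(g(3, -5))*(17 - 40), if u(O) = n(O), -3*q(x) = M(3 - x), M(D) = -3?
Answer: 3266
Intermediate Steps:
r = 18 (r = 9*((0 + 5) - 3) = 9*(5 - 3) = 9*2 = 18)
q(x) = 1 (q(x) = -⅓*(-3) = 1)
n(E) = 2 + 2*E (n(E) = 2*(E + 1) = 2*(1 + E) = 2 + 2*E)
g(h, v) = -72 (g(h, v) = 18*(-4) = -72)
u(O) = 2 + 2*O
u(g(3, -5))*(17 - 40) = (2 + 2*(-72))*(17 - 40) = (2 - 144)*(-23) = -142*(-23) = 3266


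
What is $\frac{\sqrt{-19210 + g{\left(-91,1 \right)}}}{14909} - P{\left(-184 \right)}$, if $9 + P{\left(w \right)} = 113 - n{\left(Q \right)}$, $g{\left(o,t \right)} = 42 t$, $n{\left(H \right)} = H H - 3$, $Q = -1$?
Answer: $-106 + \frac{4 i \sqrt{1198}}{14909} \approx -106.0 + 0.0092862 i$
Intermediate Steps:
$n{\left(H \right)} = -3 + H^{2}$ ($n{\left(H \right)} = H^{2} - 3 = -3 + H^{2}$)
$P{\left(w \right)} = 106$ ($P{\left(w \right)} = -9 + \left(113 - \left(-3 + \left(-1\right)^{2}\right)\right) = -9 + \left(113 - \left(-3 + 1\right)\right) = -9 + \left(113 - -2\right) = -9 + \left(113 + 2\right) = -9 + 115 = 106$)
$\frac{\sqrt{-19210 + g{\left(-91,1 \right)}}}{14909} - P{\left(-184 \right)} = \frac{\sqrt{-19210 + 42 \cdot 1}}{14909} - 106 = \sqrt{-19210 + 42} \cdot \frac{1}{14909} - 106 = \sqrt{-19168} \cdot \frac{1}{14909} - 106 = 4 i \sqrt{1198} \cdot \frac{1}{14909} - 106 = \frac{4 i \sqrt{1198}}{14909} - 106 = -106 + \frac{4 i \sqrt{1198}}{14909}$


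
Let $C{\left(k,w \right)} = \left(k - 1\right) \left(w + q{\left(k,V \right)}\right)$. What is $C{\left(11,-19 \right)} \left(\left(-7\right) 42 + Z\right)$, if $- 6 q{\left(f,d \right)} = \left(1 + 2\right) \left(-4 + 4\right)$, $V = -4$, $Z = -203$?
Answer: $94430$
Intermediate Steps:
$q{\left(f,d \right)} = 0$ ($q{\left(f,d \right)} = - \frac{\left(1 + 2\right) \left(-4 + 4\right)}{6} = - \frac{3 \cdot 0}{6} = \left(- \frac{1}{6}\right) 0 = 0$)
$C{\left(k,w \right)} = w \left(-1 + k\right)$ ($C{\left(k,w \right)} = \left(k - 1\right) \left(w + 0\right) = \left(-1 + k\right) w = w \left(-1 + k\right)$)
$C{\left(11,-19 \right)} \left(\left(-7\right) 42 + Z\right) = - 19 \left(-1 + 11\right) \left(\left(-7\right) 42 - 203\right) = \left(-19\right) 10 \left(-294 - 203\right) = \left(-190\right) \left(-497\right) = 94430$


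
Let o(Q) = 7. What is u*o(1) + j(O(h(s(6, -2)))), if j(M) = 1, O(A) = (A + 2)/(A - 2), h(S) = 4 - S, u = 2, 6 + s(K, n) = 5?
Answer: 15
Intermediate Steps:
s(K, n) = -1 (s(K, n) = -6 + 5 = -1)
O(A) = (2 + A)/(-2 + A)
u*o(1) + j(O(h(s(6, -2)))) = 2*7 + 1 = 14 + 1 = 15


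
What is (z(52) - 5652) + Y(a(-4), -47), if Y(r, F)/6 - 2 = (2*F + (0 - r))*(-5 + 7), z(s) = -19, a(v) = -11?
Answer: -6655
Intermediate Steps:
Y(r, F) = 12 - 12*r + 24*F (Y(r, F) = 12 + 6*((2*F + (0 - r))*(-5 + 7)) = 12 + 6*((2*F - r)*2) = 12 + 6*((-r + 2*F)*2) = 12 + 6*(-2*r + 4*F) = 12 + (-12*r + 24*F) = 12 - 12*r + 24*F)
(z(52) - 5652) + Y(a(-4), -47) = (-19 - 5652) + (12 - 12*(-11) + 24*(-47)) = -5671 + (12 + 132 - 1128) = -5671 - 984 = -6655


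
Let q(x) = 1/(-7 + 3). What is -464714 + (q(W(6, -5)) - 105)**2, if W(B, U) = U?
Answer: -7258183/16 ≈ -4.5364e+5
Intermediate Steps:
q(x) = -1/4 (q(x) = 1/(-4) = -1/4)
-464714 + (q(W(6, -5)) - 105)**2 = -464714 + (-1/4 - 105)**2 = -464714 + (-421/4)**2 = -464714 + 177241/16 = -7258183/16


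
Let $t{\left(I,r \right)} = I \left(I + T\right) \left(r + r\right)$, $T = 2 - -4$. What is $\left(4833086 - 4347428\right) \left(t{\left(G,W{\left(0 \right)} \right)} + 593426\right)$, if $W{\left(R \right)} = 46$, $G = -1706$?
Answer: $129870692591508$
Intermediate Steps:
$T = 6$ ($T = 2 + 4 = 6$)
$t{\left(I,r \right)} = 2 I r \left(6 + I\right)$ ($t{\left(I,r \right)} = I \left(I + 6\right) \left(r + r\right) = I \left(6 + I\right) 2 r = I 2 r \left(6 + I\right) = 2 I r \left(6 + I\right)$)
$\left(4833086 - 4347428\right) \left(t{\left(G,W{\left(0 \right)} \right)} + 593426\right) = \left(4833086 - 4347428\right) \left(2 \left(-1706\right) 46 \left(6 - 1706\right) + 593426\right) = 485658 \left(2 \left(-1706\right) 46 \left(-1700\right) + 593426\right) = 485658 \left(266818400 + 593426\right) = 485658 \cdot 267411826 = 129870692591508$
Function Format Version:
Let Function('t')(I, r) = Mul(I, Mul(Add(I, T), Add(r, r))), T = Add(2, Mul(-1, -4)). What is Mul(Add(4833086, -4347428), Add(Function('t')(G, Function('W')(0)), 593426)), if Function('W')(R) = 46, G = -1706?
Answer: 129870692591508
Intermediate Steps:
T = 6 (T = Add(2, 4) = 6)
Function('t')(I, r) = Mul(2, I, r, Add(6, I)) (Function('t')(I, r) = Mul(I, Mul(Add(I, 6), Add(r, r))) = Mul(I, Mul(Add(6, I), Mul(2, r))) = Mul(I, Mul(2, r, Add(6, I))) = Mul(2, I, r, Add(6, I)))
Mul(Add(4833086, -4347428), Add(Function('t')(G, Function('W')(0)), 593426)) = Mul(Add(4833086, -4347428), Add(Mul(2, -1706, 46, Add(6, -1706)), 593426)) = Mul(485658, Add(Mul(2, -1706, 46, -1700), 593426)) = Mul(485658, Add(266818400, 593426)) = Mul(485658, 267411826) = 129870692591508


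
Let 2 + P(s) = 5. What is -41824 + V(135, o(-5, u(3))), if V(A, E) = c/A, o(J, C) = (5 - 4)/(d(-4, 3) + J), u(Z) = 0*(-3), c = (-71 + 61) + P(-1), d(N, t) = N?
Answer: -5646247/135 ≈ -41824.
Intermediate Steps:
P(s) = 3 (P(s) = -2 + 5 = 3)
c = -7 (c = (-71 + 61) + 3 = -10 + 3 = -7)
u(Z) = 0
o(J, C) = 1/(-4 + J) (o(J, C) = (5 - 4)/(-4 + J) = 1/(-4 + J))
V(A, E) = -7/A
-41824 + V(135, o(-5, u(3))) = -41824 - 7/135 = -5646247/135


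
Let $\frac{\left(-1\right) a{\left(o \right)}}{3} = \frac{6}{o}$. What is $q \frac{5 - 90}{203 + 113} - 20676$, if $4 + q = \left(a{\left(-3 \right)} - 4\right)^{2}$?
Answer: $-20676$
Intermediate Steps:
$a{\left(o \right)} = - \frac{18}{o}$ ($a{\left(o \right)} = - 3 \frac{6}{o} = - \frac{18}{o}$)
$q = 0$ ($q = -4 + \left(- \frac{18}{-3} - 4\right)^{2} = -4 + \left(\left(-18\right) \left(- \frac{1}{3}\right) - 4\right)^{2} = -4 + \left(6 - 4\right)^{2} = -4 + 2^{2} = -4 + 4 = 0$)
$q \frac{5 - 90}{203 + 113} - 20676 = 0 \frac{5 - 90}{203 + 113} - 20676 = 0 \left(- \frac{85}{316}\right) - 20676 = 0 - 20676 = -20676$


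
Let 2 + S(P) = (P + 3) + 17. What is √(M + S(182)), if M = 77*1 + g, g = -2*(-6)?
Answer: 17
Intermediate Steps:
g = 12
M = 89 (M = 77*1 + 12 = 77 + 12 = 89)
S(P) = 18 + P (S(P) = -2 + ((P + 3) + 17) = -2 + ((3 + P) + 17) = -2 + (20 + P) = 18 + P)
√(M + S(182)) = √(89 + (18 + 182)) = √(89 + 200) = √289 = 17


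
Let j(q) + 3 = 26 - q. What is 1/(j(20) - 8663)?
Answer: -1/8660 ≈ -0.00011547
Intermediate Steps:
j(q) = 23 - q (j(q) = -3 + (26 - q) = 23 - q)
1/(j(20) - 8663) = 1/((23 - 1*20) - 8663) = 1/((23 - 20) - 8663) = 1/(3 - 8663) = 1/(-8660) = -1/8660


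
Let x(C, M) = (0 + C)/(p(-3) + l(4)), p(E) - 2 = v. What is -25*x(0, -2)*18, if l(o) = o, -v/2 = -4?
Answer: 0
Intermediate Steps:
v = 8 (v = -2*(-4) = 8)
p(E) = 10 (p(E) = 2 + 8 = 10)
x(C, M) = C/14 (x(C, M) = (0 + C)/(10 + 4) = C/14)
-25*x(0, -2)*18 = -25*0/14*18 = -25*0*18 = 0*18 = 0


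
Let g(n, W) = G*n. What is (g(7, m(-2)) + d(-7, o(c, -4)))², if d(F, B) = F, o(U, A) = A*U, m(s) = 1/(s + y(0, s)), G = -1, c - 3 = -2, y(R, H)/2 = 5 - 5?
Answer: 196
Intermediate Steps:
y(R, H) = 0 (y(R, H) = 2*(5 - 5) = 2*0 = 0)
c = 1 (c = 3 - 2 = 1)
m(s) = 1/s (m(s) = 1/(s + 0) = 1/s)
g(n, W) = -n
(g(7, m(-2)) + d(-7, o(c, -4)))² = (-1*7 - 7)² = (-7 - 7)² = (-14)² = 196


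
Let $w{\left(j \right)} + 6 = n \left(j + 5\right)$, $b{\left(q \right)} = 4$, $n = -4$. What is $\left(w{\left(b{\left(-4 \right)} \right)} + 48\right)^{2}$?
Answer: $36$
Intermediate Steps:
$w{\left(j \right)} = -26 - 4 j$ ($w{\left(j \right)} = -6 - 4 \left(j + 5\right) = -6 - 4 \left(5 + j\right) = -6 - \left(20 + 4 j\right) = -26 - 4 j$)
$\left(w{\left(b{\left(-4 \right)} \right)} + 48\right)^{2} = \left(\left(-26 - 16\right) + 48\right)^{2} = \left(-42 + 48\right)^{2} = 6^{2} = 36$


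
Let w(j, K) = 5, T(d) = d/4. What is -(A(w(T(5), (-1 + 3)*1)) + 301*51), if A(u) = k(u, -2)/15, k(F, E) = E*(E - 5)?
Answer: -230279/15 ≈ -15352.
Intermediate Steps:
k(F, E) = E*(-5 + E)
T(d) = d/4 (T(d) = d*(1/4) = d/4)
A(u) = 14/15 (A(u) = -2*(-5 - 2)/15 = -2*(-7)*(1/15) = 14*(1/15) = 14/15)
-(A(w(T(5), (-1 + 3)*1)) + 301*51) = -(14/15 + 301*51) = -(14/15 + 15351) = -1*230279/15 = -230279/15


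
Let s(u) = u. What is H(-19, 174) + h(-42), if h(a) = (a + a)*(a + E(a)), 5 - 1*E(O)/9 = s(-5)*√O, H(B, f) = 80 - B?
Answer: -153 - 3780*I*√42 ≈ -153.0 - 24497.0*I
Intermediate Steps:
E(O) = 45 + 45*√O (E(O) = 45 - (-45)*√O = 45 + 45*√O)
h(a) = 2*a*(45 + a + 45*√a) (h(a) = (a + a)*(a + (45 + 45*√a)) = (2*a)*(45 + a + 45*√a) = 2*a*(45 + a + 45*√a))
H(-19, 174) + h(-42) = (80 - 1*(-19)) + 2*(-42)*(45 - 42 + 45*√(-42)) = (80 + 19) + 2*(-42)*(45 - 42 + 45*(I*√42)) = 99 + 2*(-42)*(45 - 42 + 45*I*√42) = 99 + 2*(-42)*(3 + 45*I*√42) = 99 + (-252 - 3780*I*√42) = -153 - 3780*I*√42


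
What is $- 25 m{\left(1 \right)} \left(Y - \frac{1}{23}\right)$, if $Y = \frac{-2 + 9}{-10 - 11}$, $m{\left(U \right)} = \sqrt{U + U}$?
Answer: $\frac{650 \sqrt{2}}{69} \approx 13.322$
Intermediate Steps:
$m{\left(U \right)} = \sqrt{2} \sqrt{U}$ ($m{\left(U \right)} = \sqrt{2 U} = \sqrt{2} \sqrt{U}$)
$Y = - \frac{1}{3}$ ($Y = \frac{7}{-21} = 7 \left(- \frac{1}{21}\right) = - \frac{1}{3} \approx -0.33333$)
$- 25 m{\left(1 \right)} \left(Y - \frac{1}{23}\right) = - 25 \sqrt{2} \sqrt{1} \left(- \frac{1}{3} - \frac{1}{23}\right) = - 25 \sqrt{2} \cdot 1 \left(- \frac{1}{3} - \frac{1}{23}\right) = - 25 \sqrt{2} \left(- \frac{1}{3} - \frac{1}{23}\right) = - 25 \sqrt{2} \left(- \frac{26}{69}\right) = \frac{650 \sqrt{2}}{69}$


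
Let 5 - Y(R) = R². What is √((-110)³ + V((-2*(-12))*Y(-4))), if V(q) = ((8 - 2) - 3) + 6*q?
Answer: I*√1332581 ≈ 1154.4*I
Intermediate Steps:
Y(R) = 5 - R²
V(q) = 3 + 6*q (V(q) = (6 - 3) + 6*q = 3 + 6*q)
√((-110)³ + V((-2*(-12))*Y(-4))) = √((-110)³ + (3 + 6*((-2*(-12))*(5 - 1*(-4)²)))) = √(-1331000 + (3 + 6*(24*(5 - 1*16)))) = √(-1331000 + (3 + 6*(24*(5 - 16)))) = √(-1331000 + (3 + 6*(24*(-11)))) = √(-1331000 + (3 + 6*(-264))) = √(-1331000 + (3 - 1584)) = √(-1331000 - 1581) = √(-1332581) = I*√1332581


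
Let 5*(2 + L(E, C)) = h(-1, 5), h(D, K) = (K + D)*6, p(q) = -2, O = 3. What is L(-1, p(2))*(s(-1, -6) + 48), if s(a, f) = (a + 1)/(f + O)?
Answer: 672/5 ≈ 134.40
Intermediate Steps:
s(a, f) = (1 + a)/(3 + f) (s(a, f) = (a + 1)/(f + 3) = (1 + a)/(3 + f))
h(D, K) = 6*D + 6*K (h(D, K) = (D + K)*6 = 6*D + 6*K)
L(E, C) = 14/5 (L(E, C) = -2 + (6*(-1) + 6*5)/5 = -2 + (-6 + 30)/5 = -2 + (⅕)*24 = -2 + 24/5 = 14/5)
L(-1, p(2))*(s(-1, -6) + 48) = 14*((1 - 1)/(3 - 6) + 48)/5 = 14*(0/(-3) + 48)/5 = 14*(-⅓*0 + 48)/5 = 14*(0 + 48)/5 = (14/5)*48 = 672/5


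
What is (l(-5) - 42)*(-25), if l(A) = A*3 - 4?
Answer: 1525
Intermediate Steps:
l(A) = -4 + 3*A (l(A) = 3*A - 4 = -4 + 3*A)
(l(-5) - 42)*(-25) = ((-4 + 3*(-5)) - 42)*(-25) = ((-4 - 15) - 42)*(-25) = (-19 - 42)*(-25) = -61*(-25) = 1525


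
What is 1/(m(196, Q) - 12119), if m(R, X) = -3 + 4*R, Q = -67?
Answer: -1/11338 ≈ -8.8199e-5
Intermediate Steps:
1/(m(196, Q) - 12119) = 1/((-3 + 4*196) - 12119) = 1/((-3 + 784) - 12119) = 1/(781 - 12119) = 1/(-11338) = -1/11338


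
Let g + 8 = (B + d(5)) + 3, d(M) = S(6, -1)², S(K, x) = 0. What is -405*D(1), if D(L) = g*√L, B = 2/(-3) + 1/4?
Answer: 8775/4 ≈ 2193.8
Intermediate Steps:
B = -5/12 (B = 2*(-⅓) + 1*(¼) = -⅔ + ¼ = -5/12 ≈ -0.41667)
d(M) = 0 (d(M) = 0² = 0)
g = -65/12 (g = -8 + ((-5/12 + 0) + 3) = -8 + (-5/12 + 3) = -8 + 31/12 = -65/12 ≈ -5.4167)
D(L) = -65*√L/12
-405*D(1) = -(-8775)*√1/4 = -(-8775)/4 = -405*(-65/12) = 8775/4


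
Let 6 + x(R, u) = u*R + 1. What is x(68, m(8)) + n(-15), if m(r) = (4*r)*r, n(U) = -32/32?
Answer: 17402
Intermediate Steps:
n(U) = -1 (n(U) = -32*1/32 = -1)
m(r) = 4*r²
x(R, u) = -5 + R*u (x(R, u) = -6 + (u*R + 1) = -6 + (R*u + 1) = -6 + (1 + R*u) = -5 + R*u)
x(68, m(8)) + n(-15) = (-5 + 68*(4*8²)) - 1 = (-5 + 68*(4*64)) - 1 = (-5 + 68*256) - 1 = (-5 + 17408) - 1 = 17403 - 1 = 17402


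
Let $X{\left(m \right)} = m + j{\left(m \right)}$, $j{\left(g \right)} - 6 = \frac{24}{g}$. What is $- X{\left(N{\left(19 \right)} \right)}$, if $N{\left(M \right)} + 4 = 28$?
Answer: $-31$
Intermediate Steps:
$N{\left(M \right)} = 24$ ($N{\left(M \right)} = -4 + 28 = 24$)
$j{\left(g \right)} = 6 + \frac{24}{g}$
$X{\left(m \right)} = 6 + m + \frac{24}{m}$ ($X{\left(m \right)} = m + \left(6 + \frac{24}{m}\right) = 6 + m + \frac{24}{m}$)
$- X{\left(N{\left(19 \right)} \right)} = - (6 + 24 + \frac{24}{24}) = - (6 + 24 + 24 \cdot \frac{1}{24}) = - (6 + 24 + 1) = \left(-1\right) 31 = -31$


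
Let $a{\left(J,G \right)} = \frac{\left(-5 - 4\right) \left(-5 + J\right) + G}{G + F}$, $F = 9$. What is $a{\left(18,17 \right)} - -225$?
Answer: $\frac{2875}{13} \approx 221.15$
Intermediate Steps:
$a{\left(J,G \right)} = \frac{45 + G - 9 J}{9 + G}$ ($a{\left(J,G \right)} = \frac{\left(-5 - 4\right) \left(-5 + J\right) + G}{G + 9} = \frac{- 9 \left(-5 + J\right) + G}{9 + G} = \frac{\left(45 - 9 J\right) + G}{9 + G} = \frac{45 + G - 9 J}{9 + G}$)
$a{\left(18,17 \right)} - -225 = \frac{45 + 17 - 162}{9 + 17} - -225 = \frac{45 + 17 - 162}{26} + 225 = \frac{1}{26} \left(-100\right) + 225 = - \frac{50}{13} + 225 = \frac{2875}{13}$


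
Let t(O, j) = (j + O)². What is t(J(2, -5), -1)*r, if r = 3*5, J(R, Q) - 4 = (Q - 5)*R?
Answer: 4335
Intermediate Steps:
J(R, Q) = 4 + R*(-5 + Q) (J(R, Q) = 4 + (Q - 5)*R = 4 + (-5 + Q)*R = 4 + R*(-5 + Q))
t(O, j) = (O + j)²
r = 15
t(J(2, -5), -1)*r = ((4 - 5*2 - 5*2) - 1)²*15 = ((4 - 10 - 10) - 1)²*15 = (-16 - 1)²*15 = (-17)²*15 = 289*15 = 4335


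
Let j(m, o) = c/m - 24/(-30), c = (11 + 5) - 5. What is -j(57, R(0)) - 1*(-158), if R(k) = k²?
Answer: 44747/285 ≈ 157.01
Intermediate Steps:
c = 11 (c = 16 - 5 = 11)
j(m, o) = ⅘ + 11/m (j(m, o) = 11/m - 24/(-30) = 11/m - 24*(-1/30) = 11/m + ⅘ = ⅘ + 11/m)
-j(57, R(0)) - 1*(-158) = -(⅘ + 11/57) - 1*(-158) = -(⅘ + 11*(1/57)) + 158 = -(⅘ + 11/57) + 158 = -1*283/285 + 158 = -283/285 + 158 = 44747/285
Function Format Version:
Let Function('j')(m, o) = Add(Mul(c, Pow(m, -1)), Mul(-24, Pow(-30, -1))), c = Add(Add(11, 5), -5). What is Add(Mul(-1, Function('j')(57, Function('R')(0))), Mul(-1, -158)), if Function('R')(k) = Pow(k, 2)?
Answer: Rational(44747, 285) ≈ 157.01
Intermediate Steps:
c = 11 (c = Add(16, -5) = 11)
Function('j')(m, o) = Add(Rational(4, 5), Mul(11, Pow(m, -1))) (Function('j')(m, o) = Add(Mul(11, Pow(m, -1)), Mul(-24, Pow(-30, -1))) = Add(Mul(11, Pow(m, -1)), Mul(-24, Rational(-1, 30))) = Add(Mul(11, Pow(m, -1)), Rational(4, 5)) = Add(Rational(4, 5), Mul(11, Pow(m, -1))))
Add(Mul(-1, Function('j')(57, Function('R')(0))), Mul(-1, -158)) = Add(Mul(-1, Add(Rational(4, 5), Mul(11, Pow(57, -1)))), Mul(-1, -158)) = Add(Mul(-1, Add(Rational(4, 5), Mul(11, Rational(1, 57)))), 158) = Add(Mul(-1, Add(Rational(4, 5), Rational(11, 57))), 158) = Add(Mul(-1, Rational(283, 285)), 158) = Add(Rational(-283, 285), 158) = Rational(44747, 285)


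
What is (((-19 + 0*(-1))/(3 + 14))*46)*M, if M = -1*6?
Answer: 5244/17 ≈ 308.47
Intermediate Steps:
M = -6
(((-19 + 0*(-1))/(3 + 14))*46)*M = (((-19 + 0*(-1))/(3 + 14))*46)*(-6) = (((-19 + 0)/17)*46)*(-6) = (-19*1/17*46)*(-6) = -19/17*46*(-6) = -874/17*(-6) = 5244/17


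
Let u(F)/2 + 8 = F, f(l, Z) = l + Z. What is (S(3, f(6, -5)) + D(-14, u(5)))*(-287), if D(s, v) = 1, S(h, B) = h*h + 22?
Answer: -9184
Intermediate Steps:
f(l, Z) = Z + l
S(h, B) = 22 + h² (S(h, B) = h² + 22 = 22 + h²)
u(F) = -16 + 2*F
(S(3, f(6, -5)) + D(-14, u(5)))*(-287) = ((22 + 3²) + 1)*(-287) = ((22 + 9) + 1)*(-287) = (31 + 1)*(-287) = 32*(-287) = -9184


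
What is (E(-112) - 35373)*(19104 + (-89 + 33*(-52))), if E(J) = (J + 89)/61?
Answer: -37327367024/61 ≈ -6.1192e+8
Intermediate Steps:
E(J) = 89/61 + J/61 (E(J) = (89 + J)*(1/61) = 89/61 + J/61)
(E(-112) - 35373)*(19104 + (-89 + 33*(-52))) = ((89/61 + (1/61)*(-112)) - 35373)*(19104 + (-89 + 33*(-52))) = ((89/61 - 112/61) - 35373)*(19104 + (-89 - 1716)) = (-23/61 - 35373)*(19104 - 1805) = -2157776/61*17299 = -37327367024/61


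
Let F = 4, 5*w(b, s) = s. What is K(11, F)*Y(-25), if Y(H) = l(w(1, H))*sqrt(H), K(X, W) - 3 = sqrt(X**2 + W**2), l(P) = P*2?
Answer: 50*I*(-3 - sqrt(137)) ≈ -735.24*I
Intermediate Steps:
w(b, s) = s/5
l(P) = 2*P
K(X, W) = 3 + sqrt(W**2 + X**2) (K(X, W) = 3 + sqrt(X**2 + W**2) = 3 + sqrt(W**2 + X**2))
Y(H) = 2*H**(3/2)/5 (Y(H) = (2*(H/5))*sqrt(H) = (2*H/5)*sqrt(H) = 2*H**(3/2)/5)
K(11, F)*Y(-25) = (3 + sqrt(4**2 + 11**2))*(2*(-25)**(3/2)/5) = (3 + sqrt(16 + 121))*(2*(-125*I)/5) = (3 + sqrt(137))*(-50*I) = -50*I*(3 + sqrt(137))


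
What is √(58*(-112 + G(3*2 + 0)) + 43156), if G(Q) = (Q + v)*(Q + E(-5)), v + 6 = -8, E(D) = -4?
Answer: 2*√8933 ≈ 189.03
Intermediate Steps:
v = -14 (v = -6 - 8 = -14)
G(Q) = (-14 + Q)*(-4 + Q) (G(Q) = (Q - 14)*(Q - 4) = (-14 + Q)*(-4 + Q))
√(58*(-112 + G(3*2 + 0)) + 43156) = √(58*(-112 + (56 + (3*2 + 0)² - 18*(3*2 + 0))) + 43156) = √(58*(-112 + (56 + (6 + 0)² - 18*(6 + 0))) + 43156) = √(58*(-112 + (56 + 6² - 18*6)) + 43156) = √(58*(-112 + (56 + 36 - 108)) + 43156) = √(58*(-112 - 16) + 43156) = √(58*(-128) + 43156) = √(-7424 + 43156) = √35732 = 2*√8933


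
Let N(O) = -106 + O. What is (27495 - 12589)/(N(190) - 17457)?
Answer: -14906/17373 ≈ -0.85800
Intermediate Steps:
(27495 - 12589)/(N(190) - 17457) = (27495 - 12589)/((-106 + 190) - 17457) = 14906/(84 - 17457) = 14906/(-17373) = 14906*(-1/17373) = -14906/17373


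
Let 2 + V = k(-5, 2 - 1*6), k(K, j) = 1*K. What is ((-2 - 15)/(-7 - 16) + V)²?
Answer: 20736/529 ≈ 39.198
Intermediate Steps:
k(K, j) = K
V = -7 (V = -2 - 5 = -7)
((-2 - 15)/(-7 - 16) + V)² = ((-2 - 15)/(-7 - 16) - 7)² = (-17/(-23) - 7)² = (-17*(-1/23) - 7)² = (17/23 - 7)² = (-144/23)² = 20736/529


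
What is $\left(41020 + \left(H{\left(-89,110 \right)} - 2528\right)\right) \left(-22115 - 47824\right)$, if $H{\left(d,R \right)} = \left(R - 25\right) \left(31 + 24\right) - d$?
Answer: $-3025281384$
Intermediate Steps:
$H{\left(d,R \right)} = -1375 - d + 55 R$ ($H{\left(d,R \right)} = \left(-25 + R\right) 55 - d = \left(-1375 + 55 R\right) - d = -1375 - d + 55 R$)
$\left(41020 + \left(H{\left(-89,110 \right)} - 2528\right)\right) \left(-22115 - 47824\right) = \left(41020 - -2236\right) \left(-22115 - 47824\right) = \left(41020 + \left(\left(-1375 + 89 + 6050\right) - 2528\right)\right) \left(-69939\right) = \left(41020 + \left(4764 - 2528\right)\right) \left(-69939\right) = \left(41020 + 2236\right) \left(-69939\right) = 43256 \left(-69939\right) = -3025281384$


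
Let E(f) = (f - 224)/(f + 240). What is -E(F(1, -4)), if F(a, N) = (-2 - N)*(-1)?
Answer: 113/119 ≈ 0.94958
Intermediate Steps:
F(a, N) = 2 + N
E(f) = (-224 + f)/(240 + f)
-E(F(1, -4)) = -(-224 + (2 - 4))/(240 + (2 - 4)) = -(-224 - 2)/(240 - 2) = -(-226)/238 = -1*(-113/119) = 113/119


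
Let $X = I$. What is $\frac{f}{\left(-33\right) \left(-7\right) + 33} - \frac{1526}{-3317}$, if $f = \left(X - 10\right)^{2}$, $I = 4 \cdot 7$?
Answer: $\frac{123131}{72974} \approx 1.6873$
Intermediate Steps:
$I = 28$
$X = 28$
$f = 324$ ($f = \left(28 - 10\right)^{2} = 18^{2} = 324$)
$\frac{f}{\left(-33\right) \left(-7\right) + 33} - \frac{1526}{-3317} = \frac{324}{\left(-33\right) \left(-7\right) + 33} - \frac{1526}{-3317} = \frac{324}{231 + 33} - - \frac{1526}{3317} = \frac{324}{264} + \frac{1526}{3317} = 324 \cdot \frac{1}{264} + \frac{1526}{3317} = \frac{27}{22} + \frac{1526}{3317} = \frac{123131}{72974}$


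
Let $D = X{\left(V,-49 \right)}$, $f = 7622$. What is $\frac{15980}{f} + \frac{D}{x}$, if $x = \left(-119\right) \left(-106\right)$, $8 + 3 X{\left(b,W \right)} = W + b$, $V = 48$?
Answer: $\frac{100774427}{48071954} \approx 2.0963$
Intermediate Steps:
$X{\left(b,W \right)} = - \frac{8}{3} + \frac{W}{3} + \frac{b}{3}$ ($X{\left(b,W \right)} = - \frac{8}{3} + \frac{W + b}{3} = - \frac{8}{3} + \left(\frac{W}{3} + \frac{b}{3}\right) = - \frac{8}{3} + \frac{W}{3} + \frac{b}{3}$)
$D = -3$ ($D = - \frac{8}{3} + \frac{1}{3} \left(-49\right) + \frac{1}{3} \cdot 48 = - \frac{8}{3} - \frac{49}{3} + 16 = -3$)
$x = 12614$
$\frac{15980}{f} + \frac{D}{x} = \frac{15980}{7622} - \frac{3}{12614} = 15980 \cdot \frac{1}{7622} - \frac{3}{12614} = \frac{7990}{3811} - \frac{3}{12614} = \frac{100774427}{48071954}$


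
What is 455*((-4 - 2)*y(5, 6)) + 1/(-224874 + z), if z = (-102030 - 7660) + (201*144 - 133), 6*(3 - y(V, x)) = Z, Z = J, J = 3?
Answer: -2086764226/305753 ≈ -6825.0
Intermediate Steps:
Z = 3
y(V, x) = 5/2 (y(V, x) = 3 - ⅙*3 = 3 - ½ = 5/2)
z = -80879 (z = -109690 + (28944 - 133) = -109690 + 28811 = -80879)
455*((-4 - 2)*y(5, 6)) + 1/(-224874 + z) = 455*((-4 - 2)*(5/2)) + 1/(-224874 - 80879) = 455*(-6*5/2) + 1/(-305753) = 455*(-15) - 1/305753 = -6825 - 1/305753 = -2086764226/305753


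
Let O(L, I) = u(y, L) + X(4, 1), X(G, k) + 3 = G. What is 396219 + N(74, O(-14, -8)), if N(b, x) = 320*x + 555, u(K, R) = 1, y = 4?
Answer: 397414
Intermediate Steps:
X(G, k) = -3 + G
O(L, I) = 2 (O(L, I) = 1 + (-3 + 4) = 1 + 1 = 2)
N(b, x) = 555 + 320*x
396219 + N(74, O(-14, -8)) = 396219 + (555 + 320*2) = 396219 + (555 + 640) = 396219 + 1195 = 397414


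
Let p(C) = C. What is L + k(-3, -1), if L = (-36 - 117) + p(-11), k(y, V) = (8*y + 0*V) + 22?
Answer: -166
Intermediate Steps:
k(y, V) = 22 + 8*y (k(y, V) = (8*y + 0) + 22 = 8*y + 22 = 22 + 8*y)
L = -164 (L = (-36 - 117) - 11 = -153 - 11 = -164)
L + k(-3, -1) = -164 + (22 + 8*(-3)) = -164 + (22 - 24) = -164 - 2 = -166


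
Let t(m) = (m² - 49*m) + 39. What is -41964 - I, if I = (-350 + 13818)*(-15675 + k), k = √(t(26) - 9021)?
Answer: 211068936 - 26936*I*√2395 ≈ 2.1107e+8 - 1.3182e+6*I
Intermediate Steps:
t(m) = 39 + m² - 49*m
k = 2*I*√2395 (k = √((39 + 26² - 49*26) - 9021) = √((39 + 676 - 1274) - 9021) = √(-559 - 9021) = √(-9580) = 2*I*√2395 ≈ 97.877*I)
I = -211110900 + 26936*I*√2395 (I = (-350 + 13818)*(-15675 + 2*I*√2395) = 13468*(-15675 + 2*I*√2395) = -211110900 + 26936*I*√2395 ≈ -2.1111e+8 + 1.3182e+6*I)
-41964 - I = -41964 - (-211110900 + 26936*I*√2395) = -41964 + (211110900 - 26936*I*√2395) = 211068936 - 26936*I*√2395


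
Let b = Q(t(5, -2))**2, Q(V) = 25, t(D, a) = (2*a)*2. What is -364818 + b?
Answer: -364193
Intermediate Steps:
t(D, a) = 4*a
b = 625 (b = 25**2 = 625)
-364818 + b = -364818 + 625 = -364193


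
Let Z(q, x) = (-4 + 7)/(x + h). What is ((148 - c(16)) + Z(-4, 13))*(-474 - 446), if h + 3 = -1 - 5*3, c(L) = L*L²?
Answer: 3632620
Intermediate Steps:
c(L) = L³
h = -19 (h = -3 + (-1 - 5*3) = -3 + (-1 - 15) = -3 - 16 = -19)
Z(q, x) = 3/(-19 + x) (Z(q, x) = (-4 + 7)/(x - 19) = 3/(-19 + x))
((148 - c(16)) + Z(-4, 13))*(-474 - 446) = ((148 - 1*16³) + 3/(-19 + 13))*(-474 - 446) = ((148 - 1*4096) + 3/(-6))*(-920) = ((148 - 4096) + 3*(-⅙))*(-920) = (-3948 - ½)*(-920) = -7897/2*(-920) = 3632620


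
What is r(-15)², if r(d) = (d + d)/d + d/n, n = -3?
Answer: 49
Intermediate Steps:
r(d) = 2 - d/3 (r(d) = (d + d)/d + d/(-3) = (2*d)/d + d*(-⅓) = 2 - d/3)
r(-15)² = (2 - ⅓*(-15))² = (2 + 5)² = 7² = 49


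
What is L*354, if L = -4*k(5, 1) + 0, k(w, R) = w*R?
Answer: -7080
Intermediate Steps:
k(w, R) = R*w
L = -20 (L = -4*5 + 0 = -20 + 0 = -20)
L*354 = -20*354 = -7080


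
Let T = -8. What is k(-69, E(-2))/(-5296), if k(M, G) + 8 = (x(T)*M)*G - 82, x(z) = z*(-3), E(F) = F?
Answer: -1611/2648 ≈ -0.60838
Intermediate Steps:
x(z) = -3*z
k(M, G) = -90 + 24*G*M (k(M, G) = -8 + (((-3*(-8))*M)*G - 82) = -8 + ((24*M)*G - 82) = -8 + (24*G*M - 82) = -8 + (-82 + 24*G*M) = -90 + 24*G*M)
k(-69, E(-2))/(-5296) = (-90 + 24*(-2)*(-69))/(-5296) = (-90 + 3312)*(-1/5296) = 3222*(-1/5296) = -1611/2648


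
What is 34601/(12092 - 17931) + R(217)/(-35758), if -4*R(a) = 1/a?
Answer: -1073943894505/181230555016 ≈ -5.9258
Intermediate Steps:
R(a) = -1/(4*a)
34601/(12092 - 17931) + R(217)/(-35758) = 34601/(12092 - 17931) - ¼/217/(-35758) = 34601/(-5839) - ¼*1/217*(-1/35758) = 34601*(-1/5839) - 1/868*(-1/35758) = -34601/5839 + 1/31037944 = -1073943894505/181230555016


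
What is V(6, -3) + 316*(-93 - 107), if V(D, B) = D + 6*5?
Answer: -63164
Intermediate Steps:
V(D, B) = 30 + D (V(D, B) = D + 30 = 30 + D)
V(6, -3) + 316*(-93 - 107) = (30 + 6) + 316*(-93 - 107) = 36 + 316*(-200) = 36 - 63200 = -63164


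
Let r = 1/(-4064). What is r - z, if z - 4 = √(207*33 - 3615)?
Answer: -16257/4064 - 4*√201 ≈ -60.710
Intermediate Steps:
r = -1/4064 ≈ -0.00024606
z = 4 + 4*√201 (z = 4 + √(207*33 - 3615) = 4 + √(6831 - 3615) = 4 + √3216 = 4 + 4*√201 ≈ 60.710)
r - z = -1/4064 - (4 + 4*√201) = -1/4064 + (-4 - 4*√201) = -16257/4064 - 4*√201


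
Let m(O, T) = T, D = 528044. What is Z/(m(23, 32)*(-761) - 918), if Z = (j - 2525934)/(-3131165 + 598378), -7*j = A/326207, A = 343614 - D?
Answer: -2883920640968/73074395421756505 ≈ -3.9466e-5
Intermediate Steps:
A = -184430 (A = 343614 - 1*528044 = 343614 - 528044 = -184430)
j = 184430/2283449 (j = -(-184430)/(7*326207) = -⅐*(-184430/326207) = 184430/2283449 ≈ 0.080768)
Z = 5767841281936/5783489942363 (Z = (184430/2283449 - 2525934)/(-3131165 + 598378) = -5767841281936/2283449/(-2532787) = -5767841281936/2283449*(-1/2532787) = 5767841281936/5783489942363 ≈ 0.99729)
Z/(m(23, 32)*(-761) - 918) = 5767841281936/(5783489942363*(32*(-761) - 918)) = 5767841281936/(5783489942363*(-24352 - 918)) = (5767841281936/5783489942363)/(-25270) = (5767841281936/5783489942363)*(-1/25270) = -2883920640968/73074395421756505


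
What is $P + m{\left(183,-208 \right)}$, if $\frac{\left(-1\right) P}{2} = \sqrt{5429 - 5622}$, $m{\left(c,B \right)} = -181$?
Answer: $-181 - 2 i \sqrt{193} \approx -181.0 - 27.785 i$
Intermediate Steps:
$P = - 2 i \sqrt{193}$ ($P = - 2 \sqrt{5429 - 5622} = - 2 \sqrt{-193} = - 2 i \sqrt{193} \approx - 27.785 i$)
$P + m{\left(183,-208 \right)} = - 2 i \sqrt{193} - 181 = -181 - 2 i \sqrt{193}$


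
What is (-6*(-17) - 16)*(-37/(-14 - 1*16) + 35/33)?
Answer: 32551/165 ≈ 197.28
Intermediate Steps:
(-6*(-17) - 16)*(-37/(-14 - 1*16) + 35/33) = (102 - 16)*(-37/(-14 - 16) + 35*(1/33)) = 86*(-37/(-30) + 35/33) = 86*(-37*(-1/30) + 35/33) = 86*(37/30 + 35/33) = 86*(757/330) = 32551/165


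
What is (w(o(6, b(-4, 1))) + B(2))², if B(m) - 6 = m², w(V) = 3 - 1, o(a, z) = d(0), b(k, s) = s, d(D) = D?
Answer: 144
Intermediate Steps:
o(a, z) = 0
w(V) = 2
B(m) = 6 + m²
(w(o(6, b(-4, 1))) + B(2))² = (2 + (6 + 2²))² = (2 + (6 + 4))² = (2 + 10)² = 12² = 144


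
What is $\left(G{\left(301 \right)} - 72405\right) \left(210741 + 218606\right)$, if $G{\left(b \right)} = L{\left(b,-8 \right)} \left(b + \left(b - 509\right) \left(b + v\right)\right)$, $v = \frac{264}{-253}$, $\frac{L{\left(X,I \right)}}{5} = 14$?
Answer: $- \frac{43634597865315}{23} \approx -1.8972 \cdot 10^{12}$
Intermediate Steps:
$L{\left(X,I \right)} = 70$ ($L{\left(X,I \right)} = 5 \cdot 14 = 70$)
$v = - \frac{24}{23}$ ($v = 264 \left(- \frac{1}{253}\right) = - \frac{24}{23} \approx -1.0435$)
$G{\left(b \right)} = 70 b + 70 \left(-509 + b\right) \left(- \frac{24}{23} + b\right)$ ($G{\left(b \right)} = 70 \left(b + \left(b - 509\right) \left(b - \frac{24}{23}\right)\right) = 70 \left(b + \left(-509 + b\right) \left(- \frac{24}{23} + b\right)\right) = 70 b + 70 \left(-509 + b\right) \left(- \frac{24}{23} + b\right)$)
$\left(G{\left(301 \right)} - 72405\right) \left(210741 + 218606\right) = \left(\left(\frac{855120}{23} + 70 \cdot 301^{2} - \frac{246687560}{23}\right) - 72405\right) \left(210741 + 218606\right) = \left(\left(\frac{855120}{23} + 70 \cdot 90601 - \frac{246687560}{23}\right) - 72405\right) 429347 = \left(\left(\frac{855120}{23} + 6342070 - \frac{246687560}{23}\right) - 72405\right) 429347 = \left(- \frac{99964830}{23} - 72405\right) 429347 = \left(- \frac{101630145}{23}\right) 429347 = - \frac{43634597865315}{23}$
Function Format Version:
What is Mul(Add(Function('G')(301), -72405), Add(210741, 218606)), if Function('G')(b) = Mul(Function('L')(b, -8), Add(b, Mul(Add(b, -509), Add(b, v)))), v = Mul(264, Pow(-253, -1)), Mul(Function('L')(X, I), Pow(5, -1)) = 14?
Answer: Rational(-43634597865315, 23) ≈ -1.8972e+12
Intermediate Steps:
Function('L')(X, I) = 70 (Function('L')(X, I) = Mul(5, 14) = 70)
v = Rational(-24, 23) (v = Mul(264, Rational(-1, 253)) = Rational(-24, 23) ≈ -1.0435)
Function('G')(b) = Add(Mul(70, b), Mul(70, Add(-509, b), Add(Rational(-24, 23), b))) (Function('G')(b) = Mul(70, Add(b, Mul(Add(b, -509), Add(b, Rational(-24, 23))))) = Mul(70, Add(b, Mul(Add(-509, b), Add(Rational(-24, 23), b)))) = Add(Mul(70, b), Mul(70, Add(-509, b), Add(Rational(-24, 23), b))))
Mul(Add(Function('G')(301), -72405), Add(210741, 218606)) = Mul(Add(Add(Rational(855120, 23), Mul(70, Pow(301, 2)), Mul(Rational(-819560, 23), 301)), -72405), Add(210741, 218606)) = Mul(Add(Add(Rational(855120, 23), Mul(70, 90601), Rational(-246687560, 23)), -72405), 429347) = Mul(Add(Add(Rational(855120, 23), 6342070, Rational(-246687560, 23)), -72405), 429347) = Mul(Add(Rational(-99964830, 23), -72405), 429347) = Mul(Rational(-101630145, 23), 429347) = Rational(-43634597865315, 23)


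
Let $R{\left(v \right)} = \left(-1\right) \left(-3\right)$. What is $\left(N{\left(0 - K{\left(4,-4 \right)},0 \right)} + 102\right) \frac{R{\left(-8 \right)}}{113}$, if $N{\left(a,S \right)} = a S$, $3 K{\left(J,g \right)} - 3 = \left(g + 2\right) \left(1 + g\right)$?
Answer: $\frac{306}{113} \approx 2.708$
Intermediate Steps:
$K{\left(J,g \right)} = 1 + \frac{\left(1 + g\right) \left(2 + g\right)}{3}$ ($K{\left(J,g \right)} = 1 + \frac{\left(g + 2\right) \left(1 + g\right)}{3} = 1 + \frac{\left(2 + g\right) \left(1 + g\right)}{3} = 1 + \frac{\left(1 + g\right) \left(2 + g\right)}{3}$)
$R{\left(v \right)} = 3$
$N{\left(a,S \right)} = S a$
$\left(N{\left(0 - K{\left(4,-4 \right)},0 \right)} + 102\right) \frac{R{\left(-8 \right)}}{113} = \left(0 \left(0 - \left(\frac{5}{3} - 4 + \frac{\left(-4\right)^{2}}{3}\right)\right) + 102\right) \frac{3}{113} = \left(0 \left(0 - \left(\frac{5}{3} - 4 + \frac{1}{3} \cdot 16\right)\right) + 102\right) 3 \cdot \frac{1}{113} = \left(0 \left(0 - \left(\frac{5}{3} - 4 + \frac{16}{3}\right)\right) + 102\right) \frac{3}{113} = \left(0 \left(0 - 3\right) + 102\right) \frac{3}{113} = \left(0 \left(-3\right) + 102\right) \frac{3}{113} = \left(0 + 102\right) \frac{3}{113} = 102 \cdot \frac{3}{113} = \frac{306}{113}$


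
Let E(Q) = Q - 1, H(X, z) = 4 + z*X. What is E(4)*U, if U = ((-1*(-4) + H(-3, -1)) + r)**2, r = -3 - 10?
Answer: 12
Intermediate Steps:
H(X, z) = 4 + X*z
r = -13
E(Q) = -1 + Q
U = 4 (U = ((-1*(-4) + (4 - 3*(-1))) - 13)**2 = ((4 + (4 + 3)) - 13)**2 = ((4 + 7) - 13)**2 = (11 - 13)**2 = (-2)**2 = 4)
E(4)*U = (-1 + 4)*4 = 3*4 = 12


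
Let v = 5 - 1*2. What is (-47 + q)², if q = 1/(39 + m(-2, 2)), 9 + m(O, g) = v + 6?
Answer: 3356224/1521 ≈ 2206.6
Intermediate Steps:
v = 3 (v = 5 - 2 = 3)
m(O, g) = 0 (m(O, g) = -9 + (3 + 6) = -9 + 9 = 0)
q = 1/39 (q = 1/(39 + 0) = 1/39 ≈ 0.025641)
(-47 + q)² = (-47 + 1/39)² = (-1832/39)² = 3356224/1521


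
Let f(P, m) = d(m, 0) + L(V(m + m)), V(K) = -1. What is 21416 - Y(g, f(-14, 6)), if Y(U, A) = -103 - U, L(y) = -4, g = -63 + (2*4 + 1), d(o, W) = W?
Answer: 21465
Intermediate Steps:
g = -54 (g = -63 + (8 + 1) = -63 + 9 = -54)
f(P, m) = -4 (f(P, m) = 0 - 4 = -4)
21416 - Y(g, f(-14, 6)) = 21416 - (-103 - 1*(-54)) = 21416 - (-103 + 54) = 21416 - 1*(-49) = 21416 + 49 = 21465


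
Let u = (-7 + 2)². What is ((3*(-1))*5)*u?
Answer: -375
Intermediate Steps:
u = 25 (u = (-5)² = 25)
((3*(-1))*5)*u = ((3*(-1))*5)*25 = -3*5*25 = -15*25 = -375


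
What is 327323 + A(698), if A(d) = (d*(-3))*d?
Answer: -1134289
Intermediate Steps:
A(d) = -3*d² (A(d) = (-3*d)*d = -3*d²)
327323 + A(698) = 327323 - 3*698² = 327323 - 3*487204 = 327323 - 1461612 = -1134289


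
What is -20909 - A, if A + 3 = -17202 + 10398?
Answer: -14102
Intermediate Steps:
A = -6807 (A = -3 + (-17202 + 10398) = -3 - 6804 = -6807)
-20909 - A = -20909 - 1*(-6807) = -20909 + 6807 = -14102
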